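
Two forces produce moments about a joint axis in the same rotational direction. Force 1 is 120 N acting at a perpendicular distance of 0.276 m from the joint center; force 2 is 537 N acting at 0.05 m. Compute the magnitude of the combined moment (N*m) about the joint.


M = F1 * d1 + F2 * d2
M = 120 * 0.276 + 537 * 0.05
M = 33.1200 + 26.8500
M = 59.9700


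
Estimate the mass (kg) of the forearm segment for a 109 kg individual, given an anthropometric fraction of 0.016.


m_segment = body_mass * fraction
m_segment = 109 * 0.016
m_segment = 1.7440


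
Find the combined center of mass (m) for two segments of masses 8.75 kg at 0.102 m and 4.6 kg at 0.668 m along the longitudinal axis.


COM = (m1*x1 + m2*x2) / (m1 + m2)
COM = (8.75*0.102 + 4.6*0.668) / (8.75 + 4.6)
Numerator = 3.9653
Denominator = 13.3500
COM = 0.2970


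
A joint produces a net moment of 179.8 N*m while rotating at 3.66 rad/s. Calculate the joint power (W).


P = M * omega
P = 179.8 * 3.66
P = 658.0680


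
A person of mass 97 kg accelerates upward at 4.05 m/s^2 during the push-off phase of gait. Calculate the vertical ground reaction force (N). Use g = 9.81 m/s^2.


GRF = m * (g + a)
GRF = 97 * (9.81 + 4.05)
GRF = 97 * 13.8600
GRF = 1344.4200


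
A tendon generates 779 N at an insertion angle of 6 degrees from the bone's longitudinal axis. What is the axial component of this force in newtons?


F_eff = F_tendon * cos(theta)
theta = 6 deg = 0.1047 rad
cos(theta) = 0.9945
F_eff = 779 * 0.9945
F_eff = 774.7326


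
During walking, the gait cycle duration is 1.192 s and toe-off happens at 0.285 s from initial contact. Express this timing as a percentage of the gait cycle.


pct = (event_time / cycle_time) * 100
pct = (0.285 / 1.192) * 100
ratio = 0.2391
pct = 23.9094


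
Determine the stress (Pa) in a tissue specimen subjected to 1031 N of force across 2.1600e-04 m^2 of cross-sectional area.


stress = F / A
stress = 1031 / 2.1600e-04
stress = 4.7731e+06


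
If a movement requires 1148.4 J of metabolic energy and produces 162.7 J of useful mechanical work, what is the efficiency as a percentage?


eta = (W_mech / E_meta) * 100
eta = (162.7 / 1148.4) * 100
ratio = 0.1417
eta = 14.1675


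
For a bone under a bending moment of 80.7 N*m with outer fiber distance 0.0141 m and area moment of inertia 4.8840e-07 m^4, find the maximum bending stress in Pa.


sigma = M * c / I
sigma = 80.7 * 0.0141 / 4.8840e-07
M * c = 1.1379
sigma = 2.3298e+06


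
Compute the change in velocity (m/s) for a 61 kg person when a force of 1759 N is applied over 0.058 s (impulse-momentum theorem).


J = F * dt = 1759 * 0.058 = 102.0220 N*s
delta_v = J / m
delta_v = 102.0220 / 61
delta_v = 1.6725


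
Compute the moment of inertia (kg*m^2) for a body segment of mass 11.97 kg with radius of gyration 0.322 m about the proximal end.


I = m * k^2
I = 11.97 * 0.322^2
k^2 = 0.1037
I = 1.2411


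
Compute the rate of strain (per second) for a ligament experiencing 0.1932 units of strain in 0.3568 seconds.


strain_rate = delta_strain / delta_t
strain_rate = 0.1932 / 0.3568
strain_rate = 0.5415


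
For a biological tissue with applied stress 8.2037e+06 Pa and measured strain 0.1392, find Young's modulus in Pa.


E = stress / strain
E = 8.2037e+06 / 0.1392
E = 5.8935e+07


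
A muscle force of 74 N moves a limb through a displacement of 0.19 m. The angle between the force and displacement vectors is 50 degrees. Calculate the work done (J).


W = F * d * cos(theta)
theta = 50 deg = 0.8727 rad
cos(theta) = 0.6428
W = 74 * 0.19 * 0.6428
W = 9.0376


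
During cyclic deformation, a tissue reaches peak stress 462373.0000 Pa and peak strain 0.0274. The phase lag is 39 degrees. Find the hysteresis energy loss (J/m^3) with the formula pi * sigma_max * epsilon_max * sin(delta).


E_loss = pi * sigma_max * epsilon_max * sin(delta)
delta = 39 deg = 0.6807 rad
sin(delta) = 0.6293
E_loss = pi * 462373.0000 * 0.0274 * 0.6293
E_loss = 25047.5184


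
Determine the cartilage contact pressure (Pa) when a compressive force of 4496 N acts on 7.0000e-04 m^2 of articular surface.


P = F / A
P = 4496 / 7.0000e-04
P = 6.4229e+06


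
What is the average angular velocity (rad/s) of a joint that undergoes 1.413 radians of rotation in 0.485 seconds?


omega = delta_theta / delta_t
omega = 1.413 / 0.485
omega = 2.9134


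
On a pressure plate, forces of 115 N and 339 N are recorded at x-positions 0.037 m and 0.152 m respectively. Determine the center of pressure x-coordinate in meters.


COP_x = (F1*x1 + F2*x2) / (F1 + F2)
COP_x = (115*0.037 + 339*0.152) / (115 + 339)
Numerator = 55.7830
Denominator = 454
COP_x = 0.1229


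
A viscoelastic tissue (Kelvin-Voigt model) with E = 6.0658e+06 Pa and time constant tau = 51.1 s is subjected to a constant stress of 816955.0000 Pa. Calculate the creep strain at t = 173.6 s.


epsilon(t) = (sigma/E) * (1 - exp(-t/tau))
sigma/E = 816955.0000 / 6.0658e+06 = 0.1347
exp(-t/tau) = exp(-173.6 / 51.1) = 0.0335
epsilon = 0.1347 * (1 - 0.0335)
epsilon = 0.1302


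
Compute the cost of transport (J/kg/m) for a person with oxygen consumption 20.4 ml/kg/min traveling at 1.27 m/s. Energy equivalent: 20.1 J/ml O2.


Power per kg = VO2 * 20.1 / 60
Power per kg = 20.4 * 20.1 / 60 = 6.8340 W/kg
Cost = power_per_kg / speed
Cost = 6.8340 / 1.27
Cost = 5.3811


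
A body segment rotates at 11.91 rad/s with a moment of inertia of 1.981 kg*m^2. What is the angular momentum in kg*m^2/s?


L = I * omega
L = 1.981 * 11.91
L = 23.5937


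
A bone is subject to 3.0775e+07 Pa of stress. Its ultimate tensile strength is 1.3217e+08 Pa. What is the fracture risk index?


FRI = applied / ultimate
FRI = 3.0775e+07 / 1.3217e+08
FRI = 0.2328


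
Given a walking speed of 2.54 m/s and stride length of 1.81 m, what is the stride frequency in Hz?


f = v / stride_length
f = 2.54 / 1.81
f = 1.4033


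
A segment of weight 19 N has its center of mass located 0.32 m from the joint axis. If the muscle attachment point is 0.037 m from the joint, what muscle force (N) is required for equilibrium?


F_muscle = W * d_load / d_muscle
F_muscle = 19 * 0.32 / 0.037
Numerator = 6.0800
F_muscle = 164.3243


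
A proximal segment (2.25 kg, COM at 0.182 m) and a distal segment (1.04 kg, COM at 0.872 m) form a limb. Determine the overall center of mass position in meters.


COM = (m1*x1 + m2*x2) / (m1 + m2)
COM = (2.25*0.182 + 1.04*0.872) / (2.25 + 1.04)
Numerator = 1.3164
Denominator = 3.2900
COM = 0.4001


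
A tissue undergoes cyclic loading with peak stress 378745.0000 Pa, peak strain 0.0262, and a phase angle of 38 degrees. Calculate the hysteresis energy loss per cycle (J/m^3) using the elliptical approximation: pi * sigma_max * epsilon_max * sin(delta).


E_loss = pi * sigma_max * epsilon_max * sin(delta)
delta = 38 deg = 0.6632 rad
sin(delta) = 0.6157
E_loss = pi * 378745.0000 * 0.0262 * 0.6157
E_loss = 19192.8757


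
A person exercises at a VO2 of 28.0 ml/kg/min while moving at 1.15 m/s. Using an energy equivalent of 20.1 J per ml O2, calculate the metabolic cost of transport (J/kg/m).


Power per kg = VO2 * 20.1 / 60
Power per kg = 28.0 * 20.1 / 60 = 9.3800 W/kg
Cost = power_per_kg / speed
Cost = 9.3800 / 1.15
Cost = 8.1565


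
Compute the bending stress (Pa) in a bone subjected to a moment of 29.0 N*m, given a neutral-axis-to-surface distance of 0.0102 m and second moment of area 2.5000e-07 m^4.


sigma = M * c / I
sigma = 29.0 * 0.0102 / 2.5000e-07
M * c = 0.2958
sigma = 1.1832e+06


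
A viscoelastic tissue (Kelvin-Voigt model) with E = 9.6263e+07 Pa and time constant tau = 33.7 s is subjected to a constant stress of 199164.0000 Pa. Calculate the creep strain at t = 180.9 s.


epsilon(t) = (sigma/E) * (1 - exp(-t/tau))
sigma/E = 199164.0000 / 9.6263e+07 = 0.0021
exp(-t/tau) = exp(-180.9 / 33.7) = 0.0047
epsilon = 0.0021 * (1 - 0.0047)
epsilon = 0.0021


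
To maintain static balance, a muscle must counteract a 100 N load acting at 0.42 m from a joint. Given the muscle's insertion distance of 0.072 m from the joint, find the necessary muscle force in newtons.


F_muscle = W * d_load / d_muscle
F_muscle = 100 * 0.42 / 0.072
Numerator = 42.0000
F_muscle = 583.3333


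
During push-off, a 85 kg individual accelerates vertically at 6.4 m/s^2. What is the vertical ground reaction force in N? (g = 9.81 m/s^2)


GRF = m * (g + a)
GRF = 85 * (9.81 + 6.4)
GRF = 85 * 16.2100
GRF = 1377.8500


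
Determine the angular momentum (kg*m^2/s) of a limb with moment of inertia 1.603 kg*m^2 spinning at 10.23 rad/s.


L = I * omega
L = 1.603 * 10.23
L = 16.3987


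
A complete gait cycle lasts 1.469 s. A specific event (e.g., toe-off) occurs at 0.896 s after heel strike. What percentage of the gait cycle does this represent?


pct = (event_time / cycle_time) * 100
pct = (0.896 / 1.469) * 100
ratio = 0.6099
pct = 60.9939


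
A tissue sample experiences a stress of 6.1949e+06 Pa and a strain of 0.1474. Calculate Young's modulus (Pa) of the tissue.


E = stress / strain
E = 6.1949e+06 / 0.1474
E = 4.2028e+07


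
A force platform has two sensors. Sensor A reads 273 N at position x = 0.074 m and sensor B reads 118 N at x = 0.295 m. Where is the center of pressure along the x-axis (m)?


COP_x = (F1*x1 + F2*x2) / (F1 + F2)
COP_x = (273*0.074 + 118*0.295) / (273 + 118)
Numerator = 55.0120
Denominator = 391
COP_x = 0.1407


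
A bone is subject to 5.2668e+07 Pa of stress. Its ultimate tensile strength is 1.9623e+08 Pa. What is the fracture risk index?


FRI = applied / ultimate
FRI = 5.2668e+07 / 1.9623e+08
FRI = 0.2684


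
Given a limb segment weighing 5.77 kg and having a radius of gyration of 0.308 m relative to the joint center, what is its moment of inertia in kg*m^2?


I = m * k^2
I = 5.77 * 0.308^2
k^2 = 0.0949
I = 0.5474


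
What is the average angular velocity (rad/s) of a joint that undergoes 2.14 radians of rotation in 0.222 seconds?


omega = delta_theta / delta_t
omega = 2.14 / 0.222
omega = 9.6396


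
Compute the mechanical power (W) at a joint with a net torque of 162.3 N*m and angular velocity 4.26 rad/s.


P = M * omega
P = 162.3 * 4.26
P = 691.3980


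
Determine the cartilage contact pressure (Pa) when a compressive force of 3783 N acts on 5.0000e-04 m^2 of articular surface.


P = F / A
P = 3783 / 5.0000e-04
P = 7.5660e+06


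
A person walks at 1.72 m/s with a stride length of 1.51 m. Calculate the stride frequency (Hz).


f = v / stride_length
f = 1.72 / 1.51
f = 1.1391


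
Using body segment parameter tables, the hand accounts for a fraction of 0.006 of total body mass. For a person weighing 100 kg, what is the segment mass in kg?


m_segment = body_mass * fraction
m_segment = 100 * 0.006
m_segment = 0.6000


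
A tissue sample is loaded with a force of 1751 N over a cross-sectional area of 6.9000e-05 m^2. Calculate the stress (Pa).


stress = F / A
stress = 1751 / 6.9000e-05
stress = 2.5377e+07


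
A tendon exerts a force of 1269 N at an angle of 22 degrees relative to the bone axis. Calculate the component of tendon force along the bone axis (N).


F_eff = F_tendon * cos(theta)
theta = 22 deg = 0.3840 rad
cos(theta) = 0.9272
F_eff = 1269 * 0.9272
F_eff = 1176.5963


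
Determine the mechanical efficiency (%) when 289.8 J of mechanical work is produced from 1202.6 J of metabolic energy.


eta = (W_mech / E_meta) * 100
eta = (289.8 / 1202.6) * 100
ratio = 0.2410
eta = 24.0978


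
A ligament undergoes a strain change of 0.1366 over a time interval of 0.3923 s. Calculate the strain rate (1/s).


strain_rate = delta_strain / delta_t
strain_rate = 0.1366 / 0.3923
strain_rate = 0.3482


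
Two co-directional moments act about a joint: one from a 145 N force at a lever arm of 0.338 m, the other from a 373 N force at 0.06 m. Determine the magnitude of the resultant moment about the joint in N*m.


M = F1 * d1 + F2 * d2
M = 145 * 0.338 + 373 * 0.06
M = 49.0100 + 22.3800
M = 71.3900


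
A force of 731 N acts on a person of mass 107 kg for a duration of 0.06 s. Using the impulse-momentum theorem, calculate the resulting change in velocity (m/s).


J = F * dt = 731 * 0.06 = 43.8600 N*s
delta_v = J / m
delta_v = 43.8600 / 107
delta_v = 0.4099


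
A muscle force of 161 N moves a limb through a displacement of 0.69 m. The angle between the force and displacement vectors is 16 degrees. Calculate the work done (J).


W = F * d * cos(theta)
theta = 16 deg = 0.2793 rad
cos(theta) = 0.9613
W = 161 * 0.69 * 0.9613
W = 106.7866


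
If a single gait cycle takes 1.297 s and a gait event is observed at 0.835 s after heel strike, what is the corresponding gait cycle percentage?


pct = (event_time / cycle_time) * 100
pct = (0.835 / 1.297) * 100
ratio = 0.6438
pct = 64.3793


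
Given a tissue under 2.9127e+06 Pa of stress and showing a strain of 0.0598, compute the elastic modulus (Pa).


E = stress / strain
E = 2.9127e+06 / 0.0598
E = 4.8707e+07


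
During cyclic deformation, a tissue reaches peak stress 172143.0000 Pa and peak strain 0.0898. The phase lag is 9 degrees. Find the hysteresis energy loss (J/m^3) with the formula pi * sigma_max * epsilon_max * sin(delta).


E_loss = pi * sigma_max * epsilon_max * sin(delta)
delta = 9 deg = 0.1571 rad
sin(delta) = 0.1564
E_loss = pi * 172143.0000 * 0.0898 * 0.1564
E_loss = 7597.1031


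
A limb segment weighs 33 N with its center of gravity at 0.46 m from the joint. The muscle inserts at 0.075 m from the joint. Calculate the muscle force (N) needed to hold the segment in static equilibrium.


F_muscle = W * d_load / d_muscle
F_muscle = 33 * 0.46 / 0.075
Numerator = 15.1800
F_muscle = 202.4000


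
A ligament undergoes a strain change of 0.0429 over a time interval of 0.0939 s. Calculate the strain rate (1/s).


strain_rate = delta_strain / delta_t
strain_rate = 0.0429 / 0.0939
strain_rate = 0.4569


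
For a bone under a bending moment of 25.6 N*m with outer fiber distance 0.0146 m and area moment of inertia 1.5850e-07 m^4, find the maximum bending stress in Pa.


sigma = M * c / I
sigma = 25.6 * 0.0146 / 1.5850e-07
M * c = 0.3738
sigma = 2.3581e+06


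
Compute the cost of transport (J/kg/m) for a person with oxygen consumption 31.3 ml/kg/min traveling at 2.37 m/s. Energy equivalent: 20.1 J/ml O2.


Power per kg = VO2 * 20.1 / 60
Power per kg = 31.3 * 20.1 / 60 = 10.4855 W/kg
Cost = power_per_kg / speed
Cost = 10.4855 / 2.37
Cost = 4.4243


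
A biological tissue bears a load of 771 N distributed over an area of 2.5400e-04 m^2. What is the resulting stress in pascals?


stress = F / A
stress = 771 / 2.5400e-04
stress = 3.0354e+06


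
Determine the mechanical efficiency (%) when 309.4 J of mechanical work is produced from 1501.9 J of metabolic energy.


eta = (W_mech / E_meta) * 100
eta = (309.4 / 1501.9) * 100
ratio = 0.2060
eta = 20.6006


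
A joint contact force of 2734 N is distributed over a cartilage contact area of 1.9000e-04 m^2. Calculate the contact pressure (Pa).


P = F / A
P = 2734 / 1.9000e-04
P = 1.4389e+07


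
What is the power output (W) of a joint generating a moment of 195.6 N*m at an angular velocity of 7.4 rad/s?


P = M * omega
P = 195.6 * 7.4
P = 1447.4400


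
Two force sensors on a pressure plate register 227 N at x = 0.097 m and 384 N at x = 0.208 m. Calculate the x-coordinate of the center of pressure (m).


COP_x = (F1*x1 + F2*x2) / (F1 + F2)
COP_x = (227*0.097 + 384*0.208) / (227 + 384)
Numerator = 101.8910
Denominator = 611
COP_x = 0.1668


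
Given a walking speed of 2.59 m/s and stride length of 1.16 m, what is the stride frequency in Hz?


f = v / stride_length
f = 2.59 / 1.16
f = 2.2328


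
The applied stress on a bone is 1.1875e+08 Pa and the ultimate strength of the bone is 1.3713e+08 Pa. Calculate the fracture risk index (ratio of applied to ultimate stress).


FRI = applied / ultimate
FRI = 1.1875e+08 / 1.3713e+08
FRI = 0.8660


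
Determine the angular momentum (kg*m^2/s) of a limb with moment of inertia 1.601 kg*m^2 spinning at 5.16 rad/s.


L = I * omega
L = 1.601 * 5.16
L = 8.2612


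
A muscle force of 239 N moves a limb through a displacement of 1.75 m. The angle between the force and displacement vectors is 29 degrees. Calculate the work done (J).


W = F * d * cos(theta)
theta = 29 deg = 0.5061 rad
cos(theta) = 0.8746
W = 239 * 1.75 * 0.8746
W = 365.8097


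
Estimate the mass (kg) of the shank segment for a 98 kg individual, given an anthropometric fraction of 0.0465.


m_segment = body_mass * fraction
m_segment = 98 * 0.0465
m_segment = 4.5570


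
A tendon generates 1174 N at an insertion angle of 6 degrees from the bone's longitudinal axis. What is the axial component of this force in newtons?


F_eff = F_tendon * cos(theta)
theta = 6 deg = 0.1047 rad
cos(theta) = 0.9945
F_eff = 1174 * 0.9945
F_eff = 1167.5687


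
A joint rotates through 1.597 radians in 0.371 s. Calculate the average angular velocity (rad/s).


omega = delta_theta / delta_t
omega = 1.597 / 0.371
omega = 4.3046


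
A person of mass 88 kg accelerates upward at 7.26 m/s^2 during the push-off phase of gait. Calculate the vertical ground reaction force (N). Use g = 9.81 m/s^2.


GRF = m * (g + a)
GRF = 88 * (9.81 + 7.26)
GRF = 88 * 17.0700
GRF = 1502.1600


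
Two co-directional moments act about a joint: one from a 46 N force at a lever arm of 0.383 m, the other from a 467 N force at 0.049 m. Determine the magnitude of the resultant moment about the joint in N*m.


M = F1 * d1 + F2 * d2
M = 46 * 0.383 + 467 * 0.049
M = 17.6180 + 22.8830
M = 40.5010


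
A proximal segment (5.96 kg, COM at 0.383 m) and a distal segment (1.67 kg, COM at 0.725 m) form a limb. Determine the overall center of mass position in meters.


COM = (m1*x1 + m2*x2) / (m1 + m2)
COM = (5.96*0.383 + 1.67*0.725) / (5.96 + 1.67)
Numerator = 3.4934
Denominator = 7.6300
COM = 0.4579


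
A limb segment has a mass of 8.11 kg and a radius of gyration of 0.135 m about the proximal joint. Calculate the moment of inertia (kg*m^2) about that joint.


I = m * k^2
I = 8.11 * 0.135^2
k^2 = 0.0182
I = 0.1478


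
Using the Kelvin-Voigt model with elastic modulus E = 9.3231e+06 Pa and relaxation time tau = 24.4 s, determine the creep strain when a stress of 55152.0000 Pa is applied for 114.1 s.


epsilon(t) = (sigma/E) * (1 - exp(-t/tau))
sigma/E = 55152.0000 / 9.3231e+06 = 0.0059
exp(-t/tau) = exp(-114.1 / 24.4) = 0.0093
epsilon = 0.0059 * (1 - 0.0093)
epsilon = 0.0059


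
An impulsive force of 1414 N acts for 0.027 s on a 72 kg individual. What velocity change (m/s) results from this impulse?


J = F * dt = 1414 * 0.027 = 38.1780 N*s
delta_v = J / m
delta_v = 38.1780 / 72
delta_v = 0.5302


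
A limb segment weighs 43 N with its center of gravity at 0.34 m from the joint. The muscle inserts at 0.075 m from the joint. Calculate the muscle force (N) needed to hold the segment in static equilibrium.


F_muscle = W * d_load / d_muscle
F_muscle = 43 * 0.34 / 0.075
Numerator = 14.6200
F_muscle = 194.9333


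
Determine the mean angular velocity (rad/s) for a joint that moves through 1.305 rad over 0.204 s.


omega = delta_theta / delta_t
omega = 1.305 / 0.204
omega = 6.3971


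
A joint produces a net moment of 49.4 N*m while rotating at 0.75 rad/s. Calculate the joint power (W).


P = M * omega
P = 49.4 * 0.75
P = 37.0500


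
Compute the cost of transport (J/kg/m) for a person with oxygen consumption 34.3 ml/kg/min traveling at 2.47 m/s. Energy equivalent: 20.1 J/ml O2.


Power per kg = VO2 * 20.1 / 60
Power per kg = 34.3 * 20.1 / 60 = 11.4905 W/kg
Cost = power_per_kg / speed
Cost = 11.4905 / 2.47
Cost = 4.6520


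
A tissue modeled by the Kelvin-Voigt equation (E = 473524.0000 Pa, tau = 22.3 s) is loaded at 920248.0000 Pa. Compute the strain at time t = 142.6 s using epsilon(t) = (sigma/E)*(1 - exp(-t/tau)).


epsilon(t) = (sigma/E) * (1 - exp(-t/tau))
sigma/E = 920248.0000 / 473524.0000 = 1.9434
exp(-t/tau) = exp(-142.6 / 22.3) = 0.0017
epsilon = 1.9434 * (1 - 0.0017)
epsilon = 1.9402


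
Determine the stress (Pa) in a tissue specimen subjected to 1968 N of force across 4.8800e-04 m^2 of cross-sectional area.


stress = F / A
stress = 1968 / 4.8800e-04
stress = 4.0328e+06


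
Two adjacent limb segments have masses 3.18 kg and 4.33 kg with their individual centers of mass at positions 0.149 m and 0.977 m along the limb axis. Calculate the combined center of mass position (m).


COM = (m1*x1 + m2*x2) / (m1 + m2)
COM = (3.18*0.149 + 4.33*0.977) / (3.18 + 4.33)
Numerator = 4.7042
Denominator = 7.5100
COM = 0.6264


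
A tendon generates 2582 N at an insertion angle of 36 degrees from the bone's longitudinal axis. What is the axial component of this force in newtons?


F_eff = F_tendon * cos(theta)
theta = 36 deg = 0.6283 rad
cos(theta) = 0.8090
F_eff = 2582 * 0.8090
F_eff = 2088.8819


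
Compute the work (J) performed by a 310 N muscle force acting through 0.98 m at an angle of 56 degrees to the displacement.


W = F * d * cos(theta)
theta = 56 deg = 0.9774 rad
cos(theta) = 0.5592
W = 310 * 0.98 * 0.5592
W = 169.8828


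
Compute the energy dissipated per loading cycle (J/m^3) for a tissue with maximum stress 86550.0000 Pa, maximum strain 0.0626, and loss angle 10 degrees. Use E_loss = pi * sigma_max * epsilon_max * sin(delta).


E_loss = pi * sigma_max * epsilon_max * sin(delta)
delta = 10 deg = 0.1745 rad
sin(delta) = 0.1736
E_loss = pi * 86550.0000 * 0.0626 * 0.1736
E_loss = 2955.7079


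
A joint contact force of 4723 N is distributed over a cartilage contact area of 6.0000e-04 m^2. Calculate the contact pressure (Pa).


P = F / A
P = 4723 / 6.0000e-04
P = 7.8717e+06


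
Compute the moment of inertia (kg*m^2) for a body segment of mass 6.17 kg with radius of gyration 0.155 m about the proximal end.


I = m * k^2
I = 6.17 * 0.155^2
k^2 = 0.0240
I = 0.1482


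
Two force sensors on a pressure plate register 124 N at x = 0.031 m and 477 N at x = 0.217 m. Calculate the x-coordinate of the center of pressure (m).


COP_x = (F1*x1 + F2*x2) / (F1 + F2)
COP_x = (124*0.031 + 477*0.217) / (124 + 477)
Numerator = 107.3530
Denominator = 601
COP_x = 0.1786


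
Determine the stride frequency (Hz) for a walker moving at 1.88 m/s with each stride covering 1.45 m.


f = v / stride_length
f = 1.88 / 1.45
f = 1.2966


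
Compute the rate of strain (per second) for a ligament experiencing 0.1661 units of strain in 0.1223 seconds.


strain_rate = delta_strain / delta_t
strain_rate = 0.1661 / 0.1223
strain_rate = 1.3581


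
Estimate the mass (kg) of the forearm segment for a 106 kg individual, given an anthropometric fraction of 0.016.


m_segment = body_mass * fraction
m_segment = 106 * 0.016
m_segment = 1.6960


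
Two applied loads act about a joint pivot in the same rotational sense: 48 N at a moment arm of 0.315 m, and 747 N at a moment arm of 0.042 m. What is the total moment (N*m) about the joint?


M = F1 * d1 + F2 * d2
M = 48 * 0.315 + 747 * 0.042
M = 15.1200 + 31.3740
M = 46.4940


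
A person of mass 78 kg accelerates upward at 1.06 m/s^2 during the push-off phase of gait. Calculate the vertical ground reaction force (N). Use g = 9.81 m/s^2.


GRF = m * (g + a)
GRF = 78 * (9.81 + 1.06)
GRF = 78 * 10.8700
GRF = 847.8600


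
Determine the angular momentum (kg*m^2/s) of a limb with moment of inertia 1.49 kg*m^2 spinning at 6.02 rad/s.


L = I * omega
L = 1.49 * 6.02
L = 8.9698


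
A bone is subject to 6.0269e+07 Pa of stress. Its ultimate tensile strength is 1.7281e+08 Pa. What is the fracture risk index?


FRI = applied / ultimate
FRI = 6.0269e+07 / 1.7281e+08
FRI = 0.3488


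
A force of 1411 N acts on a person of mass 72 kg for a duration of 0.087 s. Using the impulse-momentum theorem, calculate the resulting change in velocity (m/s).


J = F * dt = 1411 * 0.087 = 122.7570 N*s
delta_v = J / m
delta_v = 122.7570 / 72
delta_v = 1.7050


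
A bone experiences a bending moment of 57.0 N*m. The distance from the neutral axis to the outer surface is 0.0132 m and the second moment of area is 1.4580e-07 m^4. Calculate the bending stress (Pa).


sigma = M * c / I
sigma = 57.0 * 0.0132 / 1.4580e-07
M * c = 0.7524
sigma = 5.1605e+06


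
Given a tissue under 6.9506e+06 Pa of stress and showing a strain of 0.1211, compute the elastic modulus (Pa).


E = stress / strain
E = 6.9506e+06 / 0.1211
E = 5.7396e+07


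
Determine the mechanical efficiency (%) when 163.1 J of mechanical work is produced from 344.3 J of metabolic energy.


eta = (W_mech / E_meta) * 100
eta = (163.1 / 344.3) * 100
ratio = 0.4737
eta = 47.3715


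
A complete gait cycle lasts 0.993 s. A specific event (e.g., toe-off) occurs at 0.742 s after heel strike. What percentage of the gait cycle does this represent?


pct = (event_time / cycle_time) * 100
pct = (0.742 / 0.993) * 100
ratio = 0.7472
pct = 74.7231


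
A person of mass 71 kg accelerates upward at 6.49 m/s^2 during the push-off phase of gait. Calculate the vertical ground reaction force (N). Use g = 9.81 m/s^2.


GRF = m * (g + a)
GRF = 71 * (9.81 + 6.49)
GRF = 71 * 16.3000
GRF = 1157.3000


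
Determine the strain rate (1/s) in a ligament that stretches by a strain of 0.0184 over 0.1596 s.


strain_rate = delta_strain / delta_t
strain_rate = 0.0184 / 0.1596
strain_rate = 0.1153


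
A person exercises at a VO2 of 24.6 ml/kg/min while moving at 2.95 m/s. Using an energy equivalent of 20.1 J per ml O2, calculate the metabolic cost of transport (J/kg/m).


Power per kg = VO2 * 20.1 / 60
Power per kg = 24.6 * 20.1 / 60 = 8.2410 W/kg
Cost = power_per_kg / speed
Cost = 8.2410 / 2.95
Cost = 2.7936


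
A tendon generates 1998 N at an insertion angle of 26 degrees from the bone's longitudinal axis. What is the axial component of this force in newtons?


F_eff = F_tendon * cos(theta)
theta = 26 deg = 0.4538 rad
cos(theta) = 0.8988
F_eff = 1998 * 0.8988
F_eff = 1795.7905


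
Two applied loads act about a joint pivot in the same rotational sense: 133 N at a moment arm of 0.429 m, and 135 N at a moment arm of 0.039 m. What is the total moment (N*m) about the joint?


M = F1 * d1 + F2 * d2
M = 133 * 0.429 + 135 * 0.039
M = 57.0570 + 5.2650
M = 62.3220


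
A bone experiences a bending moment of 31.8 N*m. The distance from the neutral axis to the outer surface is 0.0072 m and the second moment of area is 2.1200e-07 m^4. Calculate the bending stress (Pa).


sigma = M * c / I
sigma = 31.8 * 0.0072 / 2.1200e-07
M * c = 0.2290
sigma = 1.0800e+06


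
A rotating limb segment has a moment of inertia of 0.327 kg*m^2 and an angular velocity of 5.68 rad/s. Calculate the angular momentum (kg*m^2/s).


L = I * omega
L = 0.327 * 5.68
L = 1.8574


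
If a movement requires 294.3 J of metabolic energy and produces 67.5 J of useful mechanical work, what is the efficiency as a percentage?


eta = (W_mech / E_meta) * 100
eta = (67.5 / 294.3) * 100
ratio = 0.2294
eta = 22.9358


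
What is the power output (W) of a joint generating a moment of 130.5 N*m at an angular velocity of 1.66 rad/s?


P = M * omega
P = 130.5 * 1.66
P = 216.6300


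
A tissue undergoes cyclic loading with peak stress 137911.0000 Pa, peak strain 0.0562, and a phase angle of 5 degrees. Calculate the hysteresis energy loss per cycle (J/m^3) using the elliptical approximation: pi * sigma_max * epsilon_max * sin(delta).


E_loss = pi * sigma_max * epsilon_max * sin(delta)
delta = 5 deg = 0.0873 rad
sin(delta) = 0.0872
E_loss = pi * 137911.0000 * 0.0562 * 0.0872
E_loss = 2122.1746


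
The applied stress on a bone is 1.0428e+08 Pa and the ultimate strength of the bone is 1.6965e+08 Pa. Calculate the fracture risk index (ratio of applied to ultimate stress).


FRI = applied / ultimate
FRI = 1.0428e+08 / 1.6965e+08
FRI = 0.6147


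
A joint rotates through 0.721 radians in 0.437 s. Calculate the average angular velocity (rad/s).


omega = delta_theta / delta_t
omega = 0.721 / 0.437
omega = 1.6499


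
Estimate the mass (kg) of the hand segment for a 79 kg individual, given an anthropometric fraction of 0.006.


m_segment = body_mass * fraction
m_segment = 79 * 0.006
m_segment = 0.4740


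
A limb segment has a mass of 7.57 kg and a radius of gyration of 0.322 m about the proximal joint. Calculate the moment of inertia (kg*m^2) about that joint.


I = m * k^2
I = 7.57 * 0.322^2
k^2 = 0.1037
I = 0.7849


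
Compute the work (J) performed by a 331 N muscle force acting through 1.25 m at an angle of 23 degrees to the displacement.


W = F * d * cos(theta)
theta = 23 deg = 0.4014 rad
cos(theta) = 0.9205
W = 331 * 1.25 * 0.9205
W = 380.8589


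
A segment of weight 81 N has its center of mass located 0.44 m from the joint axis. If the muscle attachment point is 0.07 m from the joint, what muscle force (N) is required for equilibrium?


F_muscle = W * d_load / d_muscle
F_muscle = 81 * 0.44 / 0.07
Numerator = 35.6400
F_muscle = 509.1429


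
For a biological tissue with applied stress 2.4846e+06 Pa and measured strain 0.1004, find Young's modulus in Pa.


E = stress / strain
E = 2.4846e+06 / 0.1004
E = 2.4747e+07


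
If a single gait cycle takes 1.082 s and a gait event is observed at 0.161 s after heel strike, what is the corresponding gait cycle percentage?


pct = (event_time / cycle_time) * 100
pct = (0.161 / 1.082) * 100
ratio = 0.1488
pct = 14.8799


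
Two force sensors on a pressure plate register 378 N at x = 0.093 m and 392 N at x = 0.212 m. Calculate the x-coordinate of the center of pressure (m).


COP_x = (F1*x1 + F2*x2) / (F1 + F2)
COP_x = (378*0.093 + 392*0.212) / (378 + 392)
Numerator = 118.2580
Denominator = 770
COP_x = 0.1536


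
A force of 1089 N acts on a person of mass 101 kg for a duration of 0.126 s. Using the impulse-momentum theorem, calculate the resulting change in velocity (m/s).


J = F * dt = 1089 * 0.126 = 137.2140 N*s
delta_v = J / m
delta_v = 137.2140 / 101
delta_v = 1.3586


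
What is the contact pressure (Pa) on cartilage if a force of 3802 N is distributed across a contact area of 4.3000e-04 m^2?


P = F / A
P = 3802 / 4.3000e-04
P = 8.8419e+06


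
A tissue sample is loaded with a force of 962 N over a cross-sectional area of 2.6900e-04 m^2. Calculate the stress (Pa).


stress = F / A
stress = 962 / 2.6900e-04
stress = 3.5762e+06


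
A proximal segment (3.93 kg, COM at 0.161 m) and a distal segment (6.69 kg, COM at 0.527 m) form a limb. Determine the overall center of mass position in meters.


COM = (m1*x1 + m2*x2) / (m1 + m2)
COM = (3.93*0.161 + 6.69*0.527) / (3.93 + 6.69)
Numerator = 4.1584
Denominator = 10.6200
COM = 0.3916


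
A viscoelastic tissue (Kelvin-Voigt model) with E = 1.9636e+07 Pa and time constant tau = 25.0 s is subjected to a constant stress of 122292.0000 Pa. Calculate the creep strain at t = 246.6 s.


epsilon(t) = (sigma/E) * (1 - exp(-t/tau))
sigma/E = 122292.0000 / 1.9636e+07 = 0.0062
exp(-t/tau) = exp(-246.6 / 25.0) = 5.2014e-05
epsilon = 0.0062 * (1 - 5.2014e-05)
epsilon = 0.0062


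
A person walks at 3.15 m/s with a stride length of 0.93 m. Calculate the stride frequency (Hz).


f = v / stride_length
f = 3.15 / 0.93
f = 3.3871


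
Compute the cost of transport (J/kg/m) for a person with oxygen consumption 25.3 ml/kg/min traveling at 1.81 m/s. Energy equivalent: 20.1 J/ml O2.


Power per kg = VO2 * 20.1 / 60
Power per kg = 25.3 * 20.1 / 60 = 8.4755 W/kg
Cost = power_per_kg / speed
Cost = 8.4755 / 1.81
Cost = 4.6826


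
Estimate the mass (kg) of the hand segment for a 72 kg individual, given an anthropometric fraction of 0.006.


m_segment = body_mass * fraction
m_segment = 72 * 0.006
m_segment = 0.4320


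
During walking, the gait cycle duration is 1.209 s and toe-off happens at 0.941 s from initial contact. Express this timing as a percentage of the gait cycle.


pct = (event_time / cycle_time) * 100
pct = (0.941 / 1.209) * 100
ratio = 0.7783
pct = 77.8329


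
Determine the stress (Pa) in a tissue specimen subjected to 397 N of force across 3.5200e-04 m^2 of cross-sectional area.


stress = F / A
stress = 397 / 3.5200e-04
stress = 1.1278e+06


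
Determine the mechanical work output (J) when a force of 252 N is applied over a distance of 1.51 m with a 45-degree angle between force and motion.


W = F * d * cos(theta)
theta = 45 deg = 0.7854 rad
cos(theta) = 0.7071
W = 252 * 1.51 * 0.7071
W = 269.0683


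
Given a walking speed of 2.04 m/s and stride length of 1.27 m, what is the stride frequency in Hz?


f = v / stride_length
f = 2.04 / 1.27
f = 1.6063


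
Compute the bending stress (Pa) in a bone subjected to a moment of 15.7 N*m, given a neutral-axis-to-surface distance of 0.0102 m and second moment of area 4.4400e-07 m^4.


sigma = M * c / I
sigma = 15.7 * 0.0102 / 4.4400e-07
M * c = 0.1601
sigma = 360675.6757


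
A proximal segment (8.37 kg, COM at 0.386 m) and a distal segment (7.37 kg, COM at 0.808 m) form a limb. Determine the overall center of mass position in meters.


COM = (m1*x1 + m2*x2) / (m1 + m2)
COM = (8.37*0.386 + 7.37*0.808) / (8.37 + 7.37)
Numerator = 9.1858
Denominator = 15.7400
COM = 0.5836


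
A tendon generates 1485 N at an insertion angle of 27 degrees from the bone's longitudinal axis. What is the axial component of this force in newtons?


F_eff = F_tendon * cos(theta)
theta = 27 deg = 0.4712 rad
cos(theta) = 0.8910
F_eff = 1485 * 0.8910
F_eff = 1323.1447


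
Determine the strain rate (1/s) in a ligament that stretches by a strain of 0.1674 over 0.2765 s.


strain_rate = delta_strain / delta_t
strain_rate = 0.1674 / 0.2765
strain_rate = 0.6054


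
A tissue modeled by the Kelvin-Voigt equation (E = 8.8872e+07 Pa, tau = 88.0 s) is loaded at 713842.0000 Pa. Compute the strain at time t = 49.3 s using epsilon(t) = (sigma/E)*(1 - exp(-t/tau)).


epsilon(t) = (sigma/E) * (1 - exp(-t/tau))
sigma/E = 713842.0000 / 8.8872e+07 = 0.0080
exp(-t/tau) = exp(-49.3 / 88.0) = 0.5711
epsilon = 0.0080 * (1 - 0.5711)
epsilon = 0.0034


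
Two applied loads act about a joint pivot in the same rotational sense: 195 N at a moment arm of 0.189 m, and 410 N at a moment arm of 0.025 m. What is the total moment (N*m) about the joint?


M = F1 * d1 + F2 * d2
M = 195 * 0.189 + 410 * 0.025
M = 36.8550 + 10.2500
M = 47.1050


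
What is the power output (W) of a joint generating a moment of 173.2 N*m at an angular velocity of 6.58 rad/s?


P = M * omega
P = 173.2 * 6.58
P = 1139.6560


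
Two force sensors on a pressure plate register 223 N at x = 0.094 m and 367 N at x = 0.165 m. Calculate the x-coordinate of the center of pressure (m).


COP_x = (F1*x1 + F2*x2) / (F1 + F2)
COP_x = (223*0.094 + 367*0.165) / (223 + 367)
Numerator = 81.5170
Denominator = 590
COP_x = 0.1382


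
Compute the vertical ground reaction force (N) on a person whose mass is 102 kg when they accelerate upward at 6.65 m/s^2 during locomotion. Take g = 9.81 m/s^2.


GRF = m * (g + a)
GRF = 102 * (9.81 + 6.65)
GRF = 102 * 16.4600
GRF = 1678.9200


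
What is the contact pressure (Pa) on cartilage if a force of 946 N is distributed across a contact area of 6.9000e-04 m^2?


P = F / A
P = 946 / 6.9000e-04
P = 1.3710e+06


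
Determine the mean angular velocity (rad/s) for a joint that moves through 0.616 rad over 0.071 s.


omega = delta_theta / delta_t
omega = 0.616 / 0.071
omega = 8.6761


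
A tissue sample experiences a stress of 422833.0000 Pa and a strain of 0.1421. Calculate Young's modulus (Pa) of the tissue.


E = stress / strain
E = 422833.0000 / 0.1421
E = 2.9756e+06


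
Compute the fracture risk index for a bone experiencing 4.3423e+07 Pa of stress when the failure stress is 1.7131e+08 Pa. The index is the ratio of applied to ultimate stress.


FRI = applied / ultimate
FRI = 4.3423e+07 / 1.7131e+08
FRI = 0.2535


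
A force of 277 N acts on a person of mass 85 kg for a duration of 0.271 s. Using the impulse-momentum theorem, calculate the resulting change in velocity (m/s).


J = F * dt = 277 * 0.271 = 75.0670 N*s
delta_v = J / m
delta_v = 75.0670 / 85
delta_v = 0.8831


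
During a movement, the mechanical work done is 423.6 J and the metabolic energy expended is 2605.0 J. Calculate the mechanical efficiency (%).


eta = (W_mech / E_meta) * 100
eta = (423.6 / 2605.0) * 100
ratio = 0.1626
eta = 16.2610


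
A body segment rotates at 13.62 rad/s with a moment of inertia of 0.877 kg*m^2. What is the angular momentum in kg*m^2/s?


L = I * omega
L = 0.877 * 13.62
L = 11.9447


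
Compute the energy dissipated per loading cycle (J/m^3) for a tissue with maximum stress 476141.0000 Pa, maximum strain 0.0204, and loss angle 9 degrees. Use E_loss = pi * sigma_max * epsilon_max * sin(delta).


E_loss = pi * sigma_max * epsilon_max * sin(delta)
delta = 9 deg = 0.1571 rad
sin(delta) = 0.1564
E_loss = pi * 476141.0000 * 0.0204 * 0.1564
E_loss = 4773.6224


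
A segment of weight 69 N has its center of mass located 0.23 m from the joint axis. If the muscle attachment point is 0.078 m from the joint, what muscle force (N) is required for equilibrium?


F_muscle = W * d_load / d_muscle
F_muscle = 69 * 0.23 / 0.078
Numerator = 15.8700
F_muscle = 203.4615


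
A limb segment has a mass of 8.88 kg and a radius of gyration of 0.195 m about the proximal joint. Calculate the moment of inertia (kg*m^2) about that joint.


I = m * k^2
I = 8.88 * 0.195^2
k^2 = 0.0380
I = 0.3377


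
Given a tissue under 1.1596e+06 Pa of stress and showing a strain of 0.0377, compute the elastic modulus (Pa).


E = stress / strain
E = 1.1596e+06 / 0.0377
E = 3.0759e+07


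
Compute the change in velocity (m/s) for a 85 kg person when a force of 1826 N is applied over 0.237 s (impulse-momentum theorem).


J = F * dt = 1826 * 0.237 = 432.7620 N*s
delta_v = J / m
delta_v = 432.7620 / 85
delta_v = 5.0913


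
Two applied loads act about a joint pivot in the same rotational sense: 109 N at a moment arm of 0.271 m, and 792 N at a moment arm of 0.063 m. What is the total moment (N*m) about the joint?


M = F1 * d1 + F2 * d2
M = 109 * 0.271 + 792 * 0.063
M = 29.5390 + 49.8960
M = 79.4350


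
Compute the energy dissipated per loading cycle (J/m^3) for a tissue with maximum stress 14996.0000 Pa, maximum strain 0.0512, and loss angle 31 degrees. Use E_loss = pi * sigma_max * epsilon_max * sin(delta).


E_loss = pi * sigma_max * epsilon_max * sin(delta)
delta = 31 deg = 0.5411 rad
sin(delta) = 0.5150
E_loss = pi * 14996.0000 * 0.0512 * 0.5150
E_loss = 1242.3232


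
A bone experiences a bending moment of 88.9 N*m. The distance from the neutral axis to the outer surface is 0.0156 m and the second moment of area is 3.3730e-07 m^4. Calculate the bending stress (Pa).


sigma = M * c / I
sigma = 88.9 * 0.0156 / 3.3730e-07
M * c = 1.3868
sigma = 4.1116e+06


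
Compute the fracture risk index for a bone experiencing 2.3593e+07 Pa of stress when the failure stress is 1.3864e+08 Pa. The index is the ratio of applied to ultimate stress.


FRI = applied / ultimate
FRI = 2.3593e+07 / 1.3864e+08
FRI = 0.1702


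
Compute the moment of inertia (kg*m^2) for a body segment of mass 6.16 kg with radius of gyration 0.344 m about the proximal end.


I = m * k^2
I = 6.16 * 0.344^2
k^2 = 0.1183
I = 0.7289


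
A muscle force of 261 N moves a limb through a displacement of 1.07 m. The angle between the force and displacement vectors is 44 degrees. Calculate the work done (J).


W = F * d * cos(theta)
theta = 44 deg = 0.7679 rad
cos(theta) = 0.7193
W = 261 * 1.07 * 0.7193
W = 200.8900
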